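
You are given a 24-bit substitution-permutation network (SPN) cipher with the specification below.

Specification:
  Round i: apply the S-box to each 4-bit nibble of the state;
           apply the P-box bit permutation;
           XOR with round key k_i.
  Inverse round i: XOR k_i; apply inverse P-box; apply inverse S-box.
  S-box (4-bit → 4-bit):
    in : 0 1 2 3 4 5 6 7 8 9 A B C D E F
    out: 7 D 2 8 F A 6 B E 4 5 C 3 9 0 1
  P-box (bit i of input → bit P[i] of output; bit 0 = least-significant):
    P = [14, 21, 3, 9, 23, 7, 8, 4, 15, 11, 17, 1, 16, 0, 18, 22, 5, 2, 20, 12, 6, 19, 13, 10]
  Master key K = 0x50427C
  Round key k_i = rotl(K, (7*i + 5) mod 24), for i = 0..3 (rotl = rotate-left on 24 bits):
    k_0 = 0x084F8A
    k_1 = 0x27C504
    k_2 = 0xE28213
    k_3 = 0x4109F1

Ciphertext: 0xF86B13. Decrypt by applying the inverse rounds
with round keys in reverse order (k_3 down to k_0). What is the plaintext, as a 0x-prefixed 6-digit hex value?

0x82F418

s_0 = ciphertext = 0xF86B13
s_1 = InvRound(s_0, k_3) = 0x0AF3C7
s_2 = InvRound(s_1, k_2) = 0x053E4C
s_3 = InvRound(s_2, k_1) = 0xA3E094
s_4 = InvRound(s_3, k_0) = 0x82F418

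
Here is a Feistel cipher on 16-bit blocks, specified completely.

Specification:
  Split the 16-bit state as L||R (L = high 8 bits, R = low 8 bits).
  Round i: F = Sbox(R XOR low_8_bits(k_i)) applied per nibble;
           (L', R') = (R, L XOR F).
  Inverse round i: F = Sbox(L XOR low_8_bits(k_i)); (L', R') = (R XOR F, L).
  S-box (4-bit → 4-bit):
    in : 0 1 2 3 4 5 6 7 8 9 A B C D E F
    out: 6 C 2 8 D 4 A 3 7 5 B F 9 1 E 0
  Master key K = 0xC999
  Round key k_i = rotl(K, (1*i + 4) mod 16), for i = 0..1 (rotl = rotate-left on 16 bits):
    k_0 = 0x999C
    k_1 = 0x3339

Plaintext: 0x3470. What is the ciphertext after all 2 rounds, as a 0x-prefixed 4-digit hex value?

0xDD9D

s_0 = plaintext = 0x3470
s_1 = Round(s_0, k_0) = 0x70DD
s_2 = Round(s_1, k_1) = 0xDD9D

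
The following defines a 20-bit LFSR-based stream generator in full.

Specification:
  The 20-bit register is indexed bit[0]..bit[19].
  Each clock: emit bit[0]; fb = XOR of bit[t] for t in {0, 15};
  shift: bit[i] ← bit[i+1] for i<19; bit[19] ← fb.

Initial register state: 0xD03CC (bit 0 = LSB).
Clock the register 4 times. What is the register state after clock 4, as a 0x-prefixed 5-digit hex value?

0x6D03C

reg_0 = 0xD03CC
clock 1: out=0, reg = 0x681E6
clock 2: out=0, reg = 0xB40F3
clock 3: out=1, reg = 0xDA079
clock 4: out=1, reg = 0x6D03C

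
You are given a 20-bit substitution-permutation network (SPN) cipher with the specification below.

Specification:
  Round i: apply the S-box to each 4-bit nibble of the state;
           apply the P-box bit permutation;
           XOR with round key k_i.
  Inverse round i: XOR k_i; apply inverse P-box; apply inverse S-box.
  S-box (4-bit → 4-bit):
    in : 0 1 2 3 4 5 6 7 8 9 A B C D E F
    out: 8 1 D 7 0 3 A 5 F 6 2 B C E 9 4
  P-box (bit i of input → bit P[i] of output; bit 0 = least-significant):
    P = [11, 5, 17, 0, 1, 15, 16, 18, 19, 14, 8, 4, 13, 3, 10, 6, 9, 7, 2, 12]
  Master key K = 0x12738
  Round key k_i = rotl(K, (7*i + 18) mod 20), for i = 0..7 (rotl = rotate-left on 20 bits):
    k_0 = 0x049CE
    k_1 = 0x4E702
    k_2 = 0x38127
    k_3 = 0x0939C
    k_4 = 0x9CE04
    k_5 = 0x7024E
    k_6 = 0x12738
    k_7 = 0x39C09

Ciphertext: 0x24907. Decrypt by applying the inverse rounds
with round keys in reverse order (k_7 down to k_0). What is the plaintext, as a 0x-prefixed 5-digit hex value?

0x495CA

s_0 = ciphertext = 0x24907
s_1 = InvRound(s_0, k_7) = 0xC9934
s_2 = InvRound(s_1, k_6) = 0x231D1
s_3 = InvRound(s_2, k_5) = 0x85C20
s_4 = InvRound(s_3, k_4) = 0x2449A
s_5 = InvRound(s_4, k_3) = 0x2F95F
s_6 = InvRound(s_5, k_2) = 0x0B6F5
s_7 = InvRound(s_6, k_1) = 0xD0DE6
s_8 = InvRound(s_7, k_0) = 0x495CA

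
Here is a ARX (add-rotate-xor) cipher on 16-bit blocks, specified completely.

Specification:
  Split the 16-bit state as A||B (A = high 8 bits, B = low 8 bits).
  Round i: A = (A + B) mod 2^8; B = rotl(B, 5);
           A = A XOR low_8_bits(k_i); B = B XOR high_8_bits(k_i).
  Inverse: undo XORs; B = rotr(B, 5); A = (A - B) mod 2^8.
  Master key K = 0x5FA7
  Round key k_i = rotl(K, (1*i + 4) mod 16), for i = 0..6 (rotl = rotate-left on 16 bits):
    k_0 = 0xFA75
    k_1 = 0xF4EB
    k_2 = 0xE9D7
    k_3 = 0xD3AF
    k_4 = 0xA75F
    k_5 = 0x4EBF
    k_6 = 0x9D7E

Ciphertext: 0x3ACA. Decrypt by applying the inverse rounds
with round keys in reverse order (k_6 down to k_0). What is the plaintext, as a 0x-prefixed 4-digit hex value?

s_0 = ciphertext = 0x3ACA
s_1 = InvRound(s_0, k_6) = 0x8ABA
s_2 = InvRound(s_1, k_5) = 0x8EA7
s_3 = InvRound(s_2, k_4) = 0xD100
s_4 = InvRound(s_3, k_3) = 0xE09E
s_5 = InvRound(s_4, k_2) = 0x7CBB
s_6 = InvRound(s_5, k_1) = 0x1D7A
s_7 = InvRound(s_6, k_0) = 0x6404

0x6404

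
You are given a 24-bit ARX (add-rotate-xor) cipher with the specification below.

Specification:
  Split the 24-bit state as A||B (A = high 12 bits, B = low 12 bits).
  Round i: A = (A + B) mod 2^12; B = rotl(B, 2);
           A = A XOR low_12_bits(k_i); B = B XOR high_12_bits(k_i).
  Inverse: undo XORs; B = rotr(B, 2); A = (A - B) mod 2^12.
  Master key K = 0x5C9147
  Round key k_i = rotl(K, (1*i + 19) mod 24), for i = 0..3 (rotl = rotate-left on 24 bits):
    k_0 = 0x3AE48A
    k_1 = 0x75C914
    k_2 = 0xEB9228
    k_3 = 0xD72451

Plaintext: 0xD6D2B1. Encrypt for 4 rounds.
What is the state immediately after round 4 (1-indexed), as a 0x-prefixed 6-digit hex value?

s_0 = plaintext = 0xD6D2B1
s_1 = Round(s_0, k_0) = 0x49496A
s_2 = Round(s_1, k_1) = 0x4EA2F6
s_3 = Round(s_2, k_2) = 0x5C8561
s_4 = Round(s_3, k_3) = 0xF788F7

0xF788F7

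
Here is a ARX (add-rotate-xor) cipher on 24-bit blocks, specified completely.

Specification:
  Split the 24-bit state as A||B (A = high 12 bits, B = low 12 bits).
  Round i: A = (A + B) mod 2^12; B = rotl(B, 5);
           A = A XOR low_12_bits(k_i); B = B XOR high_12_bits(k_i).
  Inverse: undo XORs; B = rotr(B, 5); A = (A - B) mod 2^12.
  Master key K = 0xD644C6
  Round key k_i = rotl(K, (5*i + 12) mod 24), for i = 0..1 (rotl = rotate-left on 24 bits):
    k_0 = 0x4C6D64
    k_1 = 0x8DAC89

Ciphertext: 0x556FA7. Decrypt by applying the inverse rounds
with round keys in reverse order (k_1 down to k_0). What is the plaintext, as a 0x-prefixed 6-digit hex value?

0x76DED3

s_0 = ciphertext = 0x556FA7
s_1 = InvRound(s_0, k_1) = 0xB24EBB
s_2 = InvRound(s_1, k_0) = 0x76DED3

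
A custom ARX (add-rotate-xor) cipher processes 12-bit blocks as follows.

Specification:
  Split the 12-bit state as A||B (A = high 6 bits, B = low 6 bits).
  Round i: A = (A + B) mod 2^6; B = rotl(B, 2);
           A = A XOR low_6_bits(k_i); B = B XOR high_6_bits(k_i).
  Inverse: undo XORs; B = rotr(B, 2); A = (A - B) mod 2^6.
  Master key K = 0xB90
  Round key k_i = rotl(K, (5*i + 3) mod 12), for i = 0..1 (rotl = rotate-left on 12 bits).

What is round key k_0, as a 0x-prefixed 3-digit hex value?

0xC85

K = 0xB90
k_0 = rotl(K, (5*0+3) mod 12) = rotl(K, 3) = 0xC85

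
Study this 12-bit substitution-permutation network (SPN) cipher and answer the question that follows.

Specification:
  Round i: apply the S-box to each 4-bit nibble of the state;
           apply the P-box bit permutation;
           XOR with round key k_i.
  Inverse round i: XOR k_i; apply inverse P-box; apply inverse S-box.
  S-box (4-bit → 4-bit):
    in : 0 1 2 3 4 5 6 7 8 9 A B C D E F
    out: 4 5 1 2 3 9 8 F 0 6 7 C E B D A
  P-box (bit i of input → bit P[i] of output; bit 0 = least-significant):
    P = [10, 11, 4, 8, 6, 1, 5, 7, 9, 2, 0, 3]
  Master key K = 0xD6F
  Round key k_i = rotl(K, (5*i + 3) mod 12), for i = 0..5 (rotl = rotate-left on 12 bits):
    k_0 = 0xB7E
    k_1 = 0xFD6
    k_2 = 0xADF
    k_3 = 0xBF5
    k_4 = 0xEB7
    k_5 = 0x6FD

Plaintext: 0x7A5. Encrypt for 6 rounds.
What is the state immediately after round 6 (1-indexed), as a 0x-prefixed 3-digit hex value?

s_0 = plaintext = 0x7A5
s_1 = Round(s_0, k_0) = 0xC11
s_2 = Round(s_1, k_1) = 0xBAB
s_3 = Round(s_2, k_2) = 0xBA4
s_4 = Round(s_3, k_3) = 0x79E
s_5 = Round(s_4, k_4) = 0x988
s_6 = Round(s_5, k_5) = 0x6F8

0x6F8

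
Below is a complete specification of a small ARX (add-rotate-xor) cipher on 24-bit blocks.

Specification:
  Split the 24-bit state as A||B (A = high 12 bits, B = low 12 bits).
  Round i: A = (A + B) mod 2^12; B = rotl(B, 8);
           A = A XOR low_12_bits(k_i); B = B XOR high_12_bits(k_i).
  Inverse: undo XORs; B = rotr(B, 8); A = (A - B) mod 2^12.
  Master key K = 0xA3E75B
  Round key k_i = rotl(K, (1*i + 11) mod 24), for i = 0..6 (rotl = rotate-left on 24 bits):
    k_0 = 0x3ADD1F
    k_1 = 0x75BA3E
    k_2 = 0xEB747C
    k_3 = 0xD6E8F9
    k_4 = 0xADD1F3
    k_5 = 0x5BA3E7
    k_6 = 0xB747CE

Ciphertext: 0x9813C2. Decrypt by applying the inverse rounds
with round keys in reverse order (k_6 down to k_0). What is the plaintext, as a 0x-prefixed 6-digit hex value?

0xF05A83

s_0 = ciphertext = 0x9813C2
s_1 = InvRound(s_0, k_6) = 0x2E7B68
s_2 = InvRound(s_1, k_5) = 0x3D2D2E
s_3 = InvRound(s_2, k_4) = 0x2EAF37
s_4 = InvRound(s_3, k_3) = 0x481592
s_5 = InvRound(s_4, k_2) = 0xEA225B
s_6 = InvRound(s_5, k_1) = 0x497005
s_7 = InvRound(s_6, k_0) = 0xF05A83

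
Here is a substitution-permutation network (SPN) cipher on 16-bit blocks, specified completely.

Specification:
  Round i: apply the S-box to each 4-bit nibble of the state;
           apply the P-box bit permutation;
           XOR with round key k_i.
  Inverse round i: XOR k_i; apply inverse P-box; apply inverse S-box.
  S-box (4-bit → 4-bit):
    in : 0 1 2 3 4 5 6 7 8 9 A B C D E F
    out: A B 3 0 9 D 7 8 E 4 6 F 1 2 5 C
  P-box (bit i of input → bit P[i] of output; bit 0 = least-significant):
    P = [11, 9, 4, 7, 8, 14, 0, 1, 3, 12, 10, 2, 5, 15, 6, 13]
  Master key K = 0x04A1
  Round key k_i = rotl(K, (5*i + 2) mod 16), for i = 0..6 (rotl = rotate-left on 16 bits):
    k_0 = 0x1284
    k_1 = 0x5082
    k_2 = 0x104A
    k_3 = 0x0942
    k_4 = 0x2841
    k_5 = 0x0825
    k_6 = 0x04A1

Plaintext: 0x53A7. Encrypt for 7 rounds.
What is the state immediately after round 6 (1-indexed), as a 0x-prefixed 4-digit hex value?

s_0 = plaintext = 0x53A7
s_1 = Round(s_0, k_0) = 0x7265
s_2 = Round(s_1, k_1) = 0x291B
s_3 = Round(s_2, k_2) = 0xDFF8
s_4 = Round(s_3, k_3) = 0x8FD5
s_5 = Round(s_4, k_4) = 0xC495
s_6 = Round(s_5, k_5) = 0x0098
s_7 = Round(s_6, k_6) = 0xB634

0x0098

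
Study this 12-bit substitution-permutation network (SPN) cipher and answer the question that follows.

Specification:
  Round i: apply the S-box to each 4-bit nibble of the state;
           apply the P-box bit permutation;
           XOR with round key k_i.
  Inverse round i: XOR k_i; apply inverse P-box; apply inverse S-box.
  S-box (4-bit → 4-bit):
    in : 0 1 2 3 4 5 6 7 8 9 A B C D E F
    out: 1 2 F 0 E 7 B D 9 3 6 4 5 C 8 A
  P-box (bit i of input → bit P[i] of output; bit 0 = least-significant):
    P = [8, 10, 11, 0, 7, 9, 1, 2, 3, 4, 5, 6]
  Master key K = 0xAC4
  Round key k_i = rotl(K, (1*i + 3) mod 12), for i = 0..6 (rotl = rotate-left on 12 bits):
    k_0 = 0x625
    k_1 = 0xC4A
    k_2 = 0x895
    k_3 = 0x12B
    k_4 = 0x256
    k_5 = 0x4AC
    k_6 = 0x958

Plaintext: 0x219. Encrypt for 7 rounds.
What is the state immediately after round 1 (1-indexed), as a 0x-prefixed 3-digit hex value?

s_0 = plaintext = 0x219
s_1 = Round(s_0, k_0) = 0x15D
s_2 = Round(s_1, k_1) = 0x6D9
s_3 = Round(s_2, k_2) = 0xDCB
s_4 = Round(s_3, k_3) = 0x9C9
s_5 = Round(s_4, k_4) = 0x7CC
s_6 = Round(s_5, k_5) = 0xD46
s_7 = Round(s_6, k_6) = 0xE3F

0x15D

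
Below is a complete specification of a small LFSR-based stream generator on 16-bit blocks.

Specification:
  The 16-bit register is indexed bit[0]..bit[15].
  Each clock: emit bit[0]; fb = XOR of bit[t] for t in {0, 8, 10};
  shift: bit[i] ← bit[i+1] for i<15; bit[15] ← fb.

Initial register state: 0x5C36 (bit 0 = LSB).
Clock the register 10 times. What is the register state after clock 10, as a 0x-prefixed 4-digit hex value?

0x8F57

reg_0 = 0x5C36
clock 1: out=0, reg = 0xAE1B
clock 2: out=1, reg = 0x570D
clock 3: out=1, reg = 0xAB86
clock 4: out=0, reg = 0xD5C3
clock 5: out=1, reg = 0xEAE1
clock 6: out=1, reg = 0xF570
clock 7: out=0, reg = 0x7AB8
clock 8: out=0, reg = 0x3D5C
clock 9: out=0, reg = 0x1EAE
clock 10: out=0, reg = 0x8F57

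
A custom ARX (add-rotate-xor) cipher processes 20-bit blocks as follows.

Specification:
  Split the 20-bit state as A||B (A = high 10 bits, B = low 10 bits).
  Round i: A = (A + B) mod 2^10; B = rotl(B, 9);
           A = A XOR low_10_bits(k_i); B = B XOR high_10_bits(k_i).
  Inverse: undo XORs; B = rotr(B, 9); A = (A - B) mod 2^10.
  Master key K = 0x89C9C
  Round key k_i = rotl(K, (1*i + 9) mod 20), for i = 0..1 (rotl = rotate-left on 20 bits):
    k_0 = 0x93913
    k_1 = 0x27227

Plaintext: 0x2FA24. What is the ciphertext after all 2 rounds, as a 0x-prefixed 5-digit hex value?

0x5A932

s_0 = plaintext = 0x2FA24
s_1 = Round(s_0, k_0) = 0xFC75C
s_2 = Round(s_1, k_1) = 0x5A932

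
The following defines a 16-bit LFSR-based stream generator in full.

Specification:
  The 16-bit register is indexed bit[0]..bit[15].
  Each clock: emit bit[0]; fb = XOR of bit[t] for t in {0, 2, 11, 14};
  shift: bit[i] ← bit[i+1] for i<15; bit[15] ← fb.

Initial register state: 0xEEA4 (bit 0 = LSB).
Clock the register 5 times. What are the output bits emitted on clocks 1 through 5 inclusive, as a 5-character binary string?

reg_0 = 0xEEA4
clock 1: out=0, reg = 0xF752
clock 2: out=0, reg = 0xFBA9
clock 3: out=1, reg = 0xFDD4
clock 4: out=0, reg = 0xFEEA
clock 5: out=0, reg = 0x7F75

00100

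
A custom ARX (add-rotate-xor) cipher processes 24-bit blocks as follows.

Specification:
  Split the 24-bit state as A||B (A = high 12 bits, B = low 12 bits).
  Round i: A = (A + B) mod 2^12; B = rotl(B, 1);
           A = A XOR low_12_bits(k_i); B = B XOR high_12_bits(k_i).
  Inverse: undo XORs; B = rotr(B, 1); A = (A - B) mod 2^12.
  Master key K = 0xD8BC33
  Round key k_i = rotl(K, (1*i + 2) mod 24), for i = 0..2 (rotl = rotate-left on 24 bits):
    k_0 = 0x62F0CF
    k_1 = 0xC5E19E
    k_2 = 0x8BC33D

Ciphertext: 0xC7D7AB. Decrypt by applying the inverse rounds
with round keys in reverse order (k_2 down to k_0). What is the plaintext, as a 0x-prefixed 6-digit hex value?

s_0 = ciphertext = 0xC7D7AB
s_1 = InvRound(s_0, k_2) = 0xFB5F8B
s_2 = InvRound(s_1, k_1) = 0x4419EA
s_3 = InvRound(s_2, k_0) = 0x4ACFE2

0x4ACFE2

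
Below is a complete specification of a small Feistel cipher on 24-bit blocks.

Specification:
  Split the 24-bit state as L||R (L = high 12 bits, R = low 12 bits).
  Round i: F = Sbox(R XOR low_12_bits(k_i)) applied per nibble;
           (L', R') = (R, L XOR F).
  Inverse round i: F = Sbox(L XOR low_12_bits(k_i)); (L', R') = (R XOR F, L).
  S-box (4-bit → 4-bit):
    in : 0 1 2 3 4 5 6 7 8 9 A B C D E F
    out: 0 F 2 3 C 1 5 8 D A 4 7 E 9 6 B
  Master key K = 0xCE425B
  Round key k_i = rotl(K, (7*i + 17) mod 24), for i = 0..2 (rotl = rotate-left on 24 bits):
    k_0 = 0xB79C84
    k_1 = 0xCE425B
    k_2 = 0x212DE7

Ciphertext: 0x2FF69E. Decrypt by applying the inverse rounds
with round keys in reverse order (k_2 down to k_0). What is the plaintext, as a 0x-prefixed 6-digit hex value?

0xCA69C2

s_0 = ciphertext = 0x2FF69E
s_1 = InvRound(s_0, k_2) = 0xD632FF
s_2 = InvRound(s_1, k_1) = 0x9C2D63
s_3 = InvRound(s_2, k_0) = 0xCA69C2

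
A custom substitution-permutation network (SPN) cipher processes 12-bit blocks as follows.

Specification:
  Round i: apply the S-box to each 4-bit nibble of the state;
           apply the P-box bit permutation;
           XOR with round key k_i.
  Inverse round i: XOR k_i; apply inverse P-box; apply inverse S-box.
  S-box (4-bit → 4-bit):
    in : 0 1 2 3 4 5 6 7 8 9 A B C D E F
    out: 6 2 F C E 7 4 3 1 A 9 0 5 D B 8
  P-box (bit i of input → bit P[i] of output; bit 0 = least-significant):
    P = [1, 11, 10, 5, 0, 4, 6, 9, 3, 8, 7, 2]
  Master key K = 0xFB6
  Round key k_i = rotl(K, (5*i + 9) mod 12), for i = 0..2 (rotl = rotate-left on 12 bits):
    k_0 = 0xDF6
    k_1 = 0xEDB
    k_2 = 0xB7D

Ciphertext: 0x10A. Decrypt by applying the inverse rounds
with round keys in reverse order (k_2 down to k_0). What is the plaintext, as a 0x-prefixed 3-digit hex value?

0x589

s_0 = ciphertext = 0x10A
s_1 = InvRound(s_0, k_2) = 0xF2E
s_2 = InvRound(s_1, k_1) = 0x45F
s_3 = InvRound(s_2, k_0) = 0x589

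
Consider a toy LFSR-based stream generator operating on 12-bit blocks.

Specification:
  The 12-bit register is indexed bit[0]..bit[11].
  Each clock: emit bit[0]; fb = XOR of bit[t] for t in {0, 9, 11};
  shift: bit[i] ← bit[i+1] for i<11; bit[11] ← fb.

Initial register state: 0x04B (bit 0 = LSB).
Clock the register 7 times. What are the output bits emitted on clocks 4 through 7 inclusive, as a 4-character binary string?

1001

reg_0 = 0x04B
clock 1: out=1, reg = 0x825
clock 2: out=1, reg = 0x412
clock 3: out=0, reg = 0x209
clock 4: out=1, reg = 0x104
clock 5: out=0, reg = 0x082
clock 6: out=0, reg = 0x041
clock 7: out=1, reg = 0x820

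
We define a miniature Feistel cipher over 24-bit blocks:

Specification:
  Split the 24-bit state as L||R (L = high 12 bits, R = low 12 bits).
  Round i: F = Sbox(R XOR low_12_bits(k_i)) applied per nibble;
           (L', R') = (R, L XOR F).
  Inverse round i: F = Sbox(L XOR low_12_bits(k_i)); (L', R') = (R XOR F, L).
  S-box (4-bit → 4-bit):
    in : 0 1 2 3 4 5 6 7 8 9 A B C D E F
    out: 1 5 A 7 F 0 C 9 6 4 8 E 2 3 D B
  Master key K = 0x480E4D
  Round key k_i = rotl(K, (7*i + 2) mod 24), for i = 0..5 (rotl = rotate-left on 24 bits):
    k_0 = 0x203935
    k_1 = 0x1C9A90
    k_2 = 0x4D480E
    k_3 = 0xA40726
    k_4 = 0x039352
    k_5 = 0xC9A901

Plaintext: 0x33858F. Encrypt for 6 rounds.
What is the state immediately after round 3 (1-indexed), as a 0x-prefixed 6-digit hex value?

0xB7E641

s_0 = plaintext = 0x33858F
s_1 = Round(s_0, k_0) = 0x58F1D0
s_2 = Round(s_1, k_1) = 0x1D0B7E
s_3 = Round(s_2, k_2) = 0xB7E641
s_4 = Round(s_3, k_3) = 0x641EB7
s_5 = Round(s_4, k_4) = 0xEB7591
s_6 = Round(s_5, k_5) = 0x591CF6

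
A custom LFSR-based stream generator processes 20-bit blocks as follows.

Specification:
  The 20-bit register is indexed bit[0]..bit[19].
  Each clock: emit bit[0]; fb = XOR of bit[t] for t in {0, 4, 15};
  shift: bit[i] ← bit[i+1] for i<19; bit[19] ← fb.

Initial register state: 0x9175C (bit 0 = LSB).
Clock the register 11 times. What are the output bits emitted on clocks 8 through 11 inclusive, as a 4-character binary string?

reg_0 = 0x9175C
clock 1: out=0, reg = 0xC8BAE
clock 2: out=0, reg = 0xE45D7
clock 3: out=1, reg = 0x722EB
clock 4: out=1, reg = 0xB9175
clock 5: out=1, reg = 0xDC8BA
clock 6: out=0, reg = 0x6E45D
clock 7: out=1, reg = 0xB722E
clock 8: out=0, reg = 0x5B917
clock 9: out=1, reg = 0xADC8B
clock 10: out=1, reg = 0x56E45
clock 11: out=1, reg = 0xAB722

0111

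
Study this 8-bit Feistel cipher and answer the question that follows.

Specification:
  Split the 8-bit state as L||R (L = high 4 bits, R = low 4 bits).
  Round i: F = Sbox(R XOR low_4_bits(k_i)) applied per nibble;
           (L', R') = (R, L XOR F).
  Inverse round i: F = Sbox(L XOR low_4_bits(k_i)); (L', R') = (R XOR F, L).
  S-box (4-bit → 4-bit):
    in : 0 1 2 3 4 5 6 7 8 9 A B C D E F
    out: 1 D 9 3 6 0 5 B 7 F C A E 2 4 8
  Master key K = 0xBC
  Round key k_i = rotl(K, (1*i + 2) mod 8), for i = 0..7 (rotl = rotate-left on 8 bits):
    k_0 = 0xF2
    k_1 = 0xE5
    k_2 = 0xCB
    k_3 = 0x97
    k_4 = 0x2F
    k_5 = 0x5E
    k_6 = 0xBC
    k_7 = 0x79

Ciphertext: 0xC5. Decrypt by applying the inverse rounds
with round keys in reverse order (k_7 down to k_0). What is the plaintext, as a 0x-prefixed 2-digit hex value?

s_0 = ciphertext = 0xC5
s_1 = InvRound(s_0, k_7) = 0x5C
s_2 = InvRound(s_1, k_6) = 0x35
s_3 = InvRound(s_2, k_5) = 0x73
s_4 = InvRound(s_3, k_4) = 0x47
s_5 = InvRound(s_4, k_3) = 0x44
s_6 = InvRound(s_5, k_2) = 0xC4
s_7 = InvRound(s_6, k_1) = 0xBC
s_8 = InvRound(s_7, k_0) = 0x3B

0x3B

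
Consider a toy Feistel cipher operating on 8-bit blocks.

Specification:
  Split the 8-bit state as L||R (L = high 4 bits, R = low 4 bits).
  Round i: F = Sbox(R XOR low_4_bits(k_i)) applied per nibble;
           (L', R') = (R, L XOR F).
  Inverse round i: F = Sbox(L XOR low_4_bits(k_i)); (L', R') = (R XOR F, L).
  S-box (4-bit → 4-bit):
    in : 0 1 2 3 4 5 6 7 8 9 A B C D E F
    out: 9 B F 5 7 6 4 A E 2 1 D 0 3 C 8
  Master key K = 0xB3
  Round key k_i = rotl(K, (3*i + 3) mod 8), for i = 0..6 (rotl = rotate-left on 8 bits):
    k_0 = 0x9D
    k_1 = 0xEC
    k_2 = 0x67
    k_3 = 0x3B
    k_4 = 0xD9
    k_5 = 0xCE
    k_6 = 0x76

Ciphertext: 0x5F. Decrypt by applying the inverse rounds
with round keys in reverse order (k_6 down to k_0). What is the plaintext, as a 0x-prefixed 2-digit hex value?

s_0 = ciphertext = 0x5F
s_1 = InvRound(s_0, k_6) = 0xA5
s_2 = InvRound(s_1, k_5) = 0x2A
s_3 = InvRound(s_2, k_4) = 0x72
s_4 = InvRound(s_3, k_3) = 0x27
s_5 = InvRound(s_4, k_2) = 0x12
s_6 = InvRound(s_5, k_1) = 0x11
s_7 = InvRound(s_6, k_0) = 0x11

0x11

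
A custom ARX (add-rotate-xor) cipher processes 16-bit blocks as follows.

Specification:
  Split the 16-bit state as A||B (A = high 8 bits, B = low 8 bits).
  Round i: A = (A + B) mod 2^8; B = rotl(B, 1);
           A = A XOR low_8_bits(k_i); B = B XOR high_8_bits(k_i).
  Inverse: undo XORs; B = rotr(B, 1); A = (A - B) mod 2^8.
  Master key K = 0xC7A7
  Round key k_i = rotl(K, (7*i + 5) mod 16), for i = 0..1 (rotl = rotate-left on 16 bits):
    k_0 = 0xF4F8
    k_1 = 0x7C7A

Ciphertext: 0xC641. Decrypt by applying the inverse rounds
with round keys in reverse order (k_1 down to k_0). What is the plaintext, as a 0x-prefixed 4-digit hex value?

0xB135

s_0 = ciphertext = 0xC641
s_1 = InvRound(s_0, k_1) = 0x1E9E
s_2 = InvRound(s_1, k_0) = 0xB135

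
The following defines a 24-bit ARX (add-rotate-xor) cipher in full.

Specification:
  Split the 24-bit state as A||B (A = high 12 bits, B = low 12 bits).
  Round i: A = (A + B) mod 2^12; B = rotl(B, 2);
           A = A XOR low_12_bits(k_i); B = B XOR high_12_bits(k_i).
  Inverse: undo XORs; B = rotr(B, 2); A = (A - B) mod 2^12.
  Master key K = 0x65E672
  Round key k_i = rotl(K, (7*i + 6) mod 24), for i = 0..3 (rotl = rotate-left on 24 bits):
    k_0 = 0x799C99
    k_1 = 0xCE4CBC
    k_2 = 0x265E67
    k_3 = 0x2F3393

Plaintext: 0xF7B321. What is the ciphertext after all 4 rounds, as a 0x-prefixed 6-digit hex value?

0xB17247

s_0 = plaintext = 0xF7B321
s_1 = Round(s_0, k_0) = 0xE05B1D
s_2 = Round(s_1, k_1) = 0x59E092
s_3 = Round(s_2, k_2) = 0x85702D
s_4 = Round(s_3, k_3) = 0xB17247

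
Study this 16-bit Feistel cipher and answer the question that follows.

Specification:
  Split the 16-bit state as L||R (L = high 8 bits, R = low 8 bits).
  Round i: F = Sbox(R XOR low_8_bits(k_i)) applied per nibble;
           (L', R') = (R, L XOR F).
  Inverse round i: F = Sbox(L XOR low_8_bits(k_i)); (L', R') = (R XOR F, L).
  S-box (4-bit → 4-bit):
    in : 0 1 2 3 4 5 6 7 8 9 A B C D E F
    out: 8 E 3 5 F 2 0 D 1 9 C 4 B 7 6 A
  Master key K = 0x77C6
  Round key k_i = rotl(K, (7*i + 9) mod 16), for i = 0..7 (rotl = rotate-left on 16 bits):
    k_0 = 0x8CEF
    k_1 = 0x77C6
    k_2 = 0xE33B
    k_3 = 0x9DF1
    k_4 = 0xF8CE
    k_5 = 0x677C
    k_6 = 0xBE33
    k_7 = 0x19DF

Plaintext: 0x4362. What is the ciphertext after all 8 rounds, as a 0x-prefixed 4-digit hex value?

s_0 = plaintext = 0x4362
s_1 = Round(s_0, k_0) = 0x6254
s_2 = Round(s_1, k_1) = 0x54F1
s_3 = Round(s_2, k_2) = 0xF1E8
s_4 = Round(s_3, k_3) = 0xE818
s_5 = Round(s_4, k_4) = 0x1898
s_6 = Round(s_5, k_5) = 0x9877
s_7 = Round(s_6, k_6) = 0x7767
s_8 = Round(s_7, k_7) = 0x6736

0x6736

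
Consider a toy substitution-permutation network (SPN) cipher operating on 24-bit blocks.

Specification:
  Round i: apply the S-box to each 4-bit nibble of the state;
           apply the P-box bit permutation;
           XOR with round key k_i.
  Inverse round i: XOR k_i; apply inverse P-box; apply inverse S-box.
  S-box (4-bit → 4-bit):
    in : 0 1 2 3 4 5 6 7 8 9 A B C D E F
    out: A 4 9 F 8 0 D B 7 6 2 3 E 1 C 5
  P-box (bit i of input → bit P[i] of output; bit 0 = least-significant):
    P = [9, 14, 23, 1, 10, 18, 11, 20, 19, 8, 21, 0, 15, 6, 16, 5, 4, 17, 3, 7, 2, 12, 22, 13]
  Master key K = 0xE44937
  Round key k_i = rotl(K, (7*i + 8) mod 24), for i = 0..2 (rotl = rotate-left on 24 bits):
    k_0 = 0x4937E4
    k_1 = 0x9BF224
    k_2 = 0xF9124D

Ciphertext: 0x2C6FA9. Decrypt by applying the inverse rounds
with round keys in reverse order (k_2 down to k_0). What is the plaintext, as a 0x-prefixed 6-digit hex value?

s_0 = ciphertext = 0x2C6FA9
s_1 = InvRound(s_0, k_2) = 0x34CA39
s_2 = InvRound(s_1, k_1) = 0x781691
s_3 = InvRound(s_2, k_0) = 0x2DCC45

0x2DCC45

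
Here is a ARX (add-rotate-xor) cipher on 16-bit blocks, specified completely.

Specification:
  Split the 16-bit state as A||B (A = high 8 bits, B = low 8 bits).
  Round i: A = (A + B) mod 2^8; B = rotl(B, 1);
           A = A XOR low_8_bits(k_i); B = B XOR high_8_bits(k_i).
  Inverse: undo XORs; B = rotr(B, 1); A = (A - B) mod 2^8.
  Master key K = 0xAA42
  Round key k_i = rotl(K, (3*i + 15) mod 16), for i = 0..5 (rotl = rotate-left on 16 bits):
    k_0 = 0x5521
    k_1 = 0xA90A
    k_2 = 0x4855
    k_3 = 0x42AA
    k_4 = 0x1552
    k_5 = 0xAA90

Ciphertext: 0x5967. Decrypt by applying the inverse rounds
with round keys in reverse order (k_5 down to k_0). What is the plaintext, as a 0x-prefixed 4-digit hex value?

0x5872

s_0 = ciphertext = 0x5967
s_1 = InvRound(s_0, k_5) = 0xE3E6
s_2 = InvRound(s_1, k_4) = 0xB8F9
s_3 = InvRound(s_2, k_3) = 0x35DD
s_4 = InvRound(s_3, k_2) = 0x96CA
s_5 = InvRound(s_4, k_1) = 0xEBB1
s_6 = InvRound(s_5, k_0) = 0x5872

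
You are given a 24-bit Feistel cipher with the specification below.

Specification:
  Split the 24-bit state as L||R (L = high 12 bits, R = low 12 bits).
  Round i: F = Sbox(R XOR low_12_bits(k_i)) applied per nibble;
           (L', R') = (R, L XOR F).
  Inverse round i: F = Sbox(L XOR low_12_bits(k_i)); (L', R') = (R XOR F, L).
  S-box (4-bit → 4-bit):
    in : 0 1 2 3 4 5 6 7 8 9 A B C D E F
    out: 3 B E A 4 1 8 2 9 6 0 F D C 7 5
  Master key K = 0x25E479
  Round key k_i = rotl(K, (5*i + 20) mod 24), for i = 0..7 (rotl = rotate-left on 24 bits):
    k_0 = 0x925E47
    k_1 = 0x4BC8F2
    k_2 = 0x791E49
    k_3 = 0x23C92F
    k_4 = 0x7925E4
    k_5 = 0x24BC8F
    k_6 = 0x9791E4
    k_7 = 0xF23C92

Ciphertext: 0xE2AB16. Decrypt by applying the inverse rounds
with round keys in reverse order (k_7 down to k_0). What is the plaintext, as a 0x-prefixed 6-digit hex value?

s_0 = ciphertext = 0xE2AB16
s_1 = InvRound(s_0, k_7) = 0x5EFE2A
s_2 = InvRound(s_1, k_6) = 0xA155EF
s_3 = InvRound(s_2, k_5) = 0xD8FA15
s_4 = InvRound(s_3, k_4) = 0x39AD8F
s_5 = InvRound(s_4, k_3) = 0xD7E39A
s_6 = InvRound(s_5, k_2) = 0x938D7E
s_7 = InvRound(s_6, k_1) = 0x6AE938
s_8 = InvRound(s_7, k_0) = 0x04E6AE

0x04E6AE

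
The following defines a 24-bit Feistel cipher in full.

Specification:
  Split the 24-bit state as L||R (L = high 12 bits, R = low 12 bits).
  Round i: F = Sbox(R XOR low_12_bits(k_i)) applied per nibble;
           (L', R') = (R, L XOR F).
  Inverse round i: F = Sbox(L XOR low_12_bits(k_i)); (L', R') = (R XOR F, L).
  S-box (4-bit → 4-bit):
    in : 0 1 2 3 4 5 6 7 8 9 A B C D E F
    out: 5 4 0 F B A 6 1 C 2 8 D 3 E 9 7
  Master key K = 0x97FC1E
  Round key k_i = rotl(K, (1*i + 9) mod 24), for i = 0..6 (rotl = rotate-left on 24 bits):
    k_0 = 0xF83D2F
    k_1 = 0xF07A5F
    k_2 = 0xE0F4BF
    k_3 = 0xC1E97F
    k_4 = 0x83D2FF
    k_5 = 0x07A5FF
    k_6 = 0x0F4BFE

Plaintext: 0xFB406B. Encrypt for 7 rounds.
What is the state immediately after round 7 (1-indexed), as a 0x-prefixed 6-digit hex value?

s_0 = plaintext = 0xFB406B
s_1 = Round(s_0, k_0) = 0x06B10F
s_2 = Round(s_1, k_1) = 0x10FDCE
s_3 = Round(s_2, k_2) = 0xDCE31B
s_4 = Round(s_3, k_3) = 0x31B5A5
s_5 = Round(s_4, k_4) = 0x5A52B3
s_6 = Round(s_5, k_5) = 0x2B3416
s_7 = Round(s_6, k_6) = 0x41652F

0x41652F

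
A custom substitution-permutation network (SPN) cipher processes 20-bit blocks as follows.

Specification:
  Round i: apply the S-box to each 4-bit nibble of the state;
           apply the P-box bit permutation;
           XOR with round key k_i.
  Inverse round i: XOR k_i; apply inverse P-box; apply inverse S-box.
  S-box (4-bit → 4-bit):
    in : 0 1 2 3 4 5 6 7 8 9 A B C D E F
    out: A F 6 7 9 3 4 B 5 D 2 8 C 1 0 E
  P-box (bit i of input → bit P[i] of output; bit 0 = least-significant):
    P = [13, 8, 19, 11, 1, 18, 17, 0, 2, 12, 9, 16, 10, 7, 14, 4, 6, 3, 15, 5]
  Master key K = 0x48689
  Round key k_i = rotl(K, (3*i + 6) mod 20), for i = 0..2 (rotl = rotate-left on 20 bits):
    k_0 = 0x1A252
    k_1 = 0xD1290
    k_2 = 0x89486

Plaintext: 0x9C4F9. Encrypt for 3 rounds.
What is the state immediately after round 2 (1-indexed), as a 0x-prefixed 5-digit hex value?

s_0 = plaintext = 0x9C4F9
s_1 = Round(s_0, k_0) = 0xE4A27
s_2 = Round(s_1, k_1) = 0xB2F80
s_3 = Round(s_2, k_2) = 0xBCF24

0xB2F80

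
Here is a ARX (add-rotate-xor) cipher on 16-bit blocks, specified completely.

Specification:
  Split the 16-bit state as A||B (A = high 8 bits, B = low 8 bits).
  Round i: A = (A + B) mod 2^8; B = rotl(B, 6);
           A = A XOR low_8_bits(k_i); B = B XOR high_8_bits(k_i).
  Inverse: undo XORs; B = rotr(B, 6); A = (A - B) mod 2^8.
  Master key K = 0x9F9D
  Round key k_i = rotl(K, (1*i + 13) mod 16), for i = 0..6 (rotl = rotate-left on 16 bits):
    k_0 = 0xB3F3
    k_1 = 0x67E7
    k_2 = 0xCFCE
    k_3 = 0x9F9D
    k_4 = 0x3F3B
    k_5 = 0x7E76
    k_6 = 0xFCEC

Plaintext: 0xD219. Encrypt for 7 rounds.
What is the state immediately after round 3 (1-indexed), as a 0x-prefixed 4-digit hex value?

0xCA49

s_0 = plaintext = 0xD219
s_1 = Round(s_0, k_0) = 0x18F5
s_2 = Round(s_1, k_1) = 0xEA1A
s_3 = Round(s_2, k_2) = 0xCA49
s_4 = Round(s_3, k_3) = 0x8ECD
s_5 = Round(s_4, k_4) = 0x604C
s_6 = Round(s_5, k_5) = 0xDA6D
s_7 = Round(s_6, k_6) = 0xABA7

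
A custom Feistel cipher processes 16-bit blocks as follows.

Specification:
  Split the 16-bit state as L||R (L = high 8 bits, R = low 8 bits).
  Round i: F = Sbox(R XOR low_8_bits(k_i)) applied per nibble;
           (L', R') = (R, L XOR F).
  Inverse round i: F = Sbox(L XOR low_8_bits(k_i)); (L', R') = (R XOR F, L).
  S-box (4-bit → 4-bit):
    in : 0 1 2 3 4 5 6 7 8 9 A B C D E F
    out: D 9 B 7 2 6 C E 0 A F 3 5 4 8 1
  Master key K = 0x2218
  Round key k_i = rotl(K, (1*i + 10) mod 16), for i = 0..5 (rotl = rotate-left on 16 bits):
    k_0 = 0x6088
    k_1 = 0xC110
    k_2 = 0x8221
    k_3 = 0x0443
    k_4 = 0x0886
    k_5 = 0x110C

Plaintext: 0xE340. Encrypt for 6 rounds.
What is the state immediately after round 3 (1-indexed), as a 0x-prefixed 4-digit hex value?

s_0 = plaintext = 0xE340
s_1 = Round(s_0, k_0) = 0x40B3
s_2 = Round(s_1, k_1) = 0xB3B7
s_3 = Round(s_2, k_2) = 0xB71F
s_4 = Round(s_3, k_3) = 0x1FD2
s_5 = Round(s_4, k_4) = 0xD27D
s_6 = Round(s_5, k_5) = 0x7D3B

0xB71F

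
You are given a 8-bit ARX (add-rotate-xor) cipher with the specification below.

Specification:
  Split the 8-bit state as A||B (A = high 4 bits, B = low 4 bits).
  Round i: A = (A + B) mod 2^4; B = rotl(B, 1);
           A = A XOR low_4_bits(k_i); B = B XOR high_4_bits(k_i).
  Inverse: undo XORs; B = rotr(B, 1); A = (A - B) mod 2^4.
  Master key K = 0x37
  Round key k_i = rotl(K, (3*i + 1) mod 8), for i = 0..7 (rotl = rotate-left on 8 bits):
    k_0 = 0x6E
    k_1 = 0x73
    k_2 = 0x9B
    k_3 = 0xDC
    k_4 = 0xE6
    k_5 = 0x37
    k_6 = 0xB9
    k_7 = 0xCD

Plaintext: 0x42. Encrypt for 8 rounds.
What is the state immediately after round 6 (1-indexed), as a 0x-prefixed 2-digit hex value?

s_0 = plaintext = 0x42
s_1 = Round(s_0, k_0) = 0x82
s_2 = Round(s_1, k_1) = 0x93
s_3 = Round(s_2, k_2) = 0x7F
s_4 = Round(s_3, k_3) = 0xA2
s_5 = Round(s_4, k_4) = 0xAA
s_6 = Round(s_5, k_5) = 0x36
s_7 = Round(s_6, k_6) = 0x07
s_8 = Round(s_7, k_7) = 0xA2

0x36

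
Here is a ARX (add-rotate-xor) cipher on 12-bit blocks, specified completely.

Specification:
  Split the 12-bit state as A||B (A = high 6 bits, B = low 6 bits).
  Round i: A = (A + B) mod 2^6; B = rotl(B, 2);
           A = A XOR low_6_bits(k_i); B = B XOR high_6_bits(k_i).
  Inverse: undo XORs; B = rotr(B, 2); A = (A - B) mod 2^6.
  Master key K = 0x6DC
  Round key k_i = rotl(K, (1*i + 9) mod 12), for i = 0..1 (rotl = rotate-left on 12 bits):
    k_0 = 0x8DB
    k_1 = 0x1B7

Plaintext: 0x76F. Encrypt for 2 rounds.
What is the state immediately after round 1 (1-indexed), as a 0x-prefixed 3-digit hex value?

s_0 = plaintext = 0x76F
s_1 = Round(s_0, k_0) = 0x5DD
s_2 = Round(s_1, k_1) = 0x0F3

0x5DD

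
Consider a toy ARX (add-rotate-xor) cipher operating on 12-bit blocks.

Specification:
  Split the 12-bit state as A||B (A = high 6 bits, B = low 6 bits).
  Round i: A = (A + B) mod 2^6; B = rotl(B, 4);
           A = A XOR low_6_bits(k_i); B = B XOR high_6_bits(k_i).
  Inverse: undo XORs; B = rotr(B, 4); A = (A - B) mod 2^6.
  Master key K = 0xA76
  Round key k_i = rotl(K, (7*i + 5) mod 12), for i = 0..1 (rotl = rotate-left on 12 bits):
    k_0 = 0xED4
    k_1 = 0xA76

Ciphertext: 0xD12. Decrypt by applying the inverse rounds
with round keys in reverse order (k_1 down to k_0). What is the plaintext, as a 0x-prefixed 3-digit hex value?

s_0 = ciphertext = 0xD12
s_1 = InvRound(s_0, k_1) = 0x4EF
s_2 = InvRound(s_1, k_0) = 0xD91

0xD91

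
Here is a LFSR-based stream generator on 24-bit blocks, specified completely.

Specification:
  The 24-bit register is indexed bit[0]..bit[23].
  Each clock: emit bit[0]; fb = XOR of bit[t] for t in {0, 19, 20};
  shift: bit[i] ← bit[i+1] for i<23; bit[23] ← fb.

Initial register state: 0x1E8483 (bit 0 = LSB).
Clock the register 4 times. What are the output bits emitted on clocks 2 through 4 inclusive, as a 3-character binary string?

100

reg_0 = 0x1E8483
clock 1: out=1, reg = 0x8F4241
clock 2: out=1, reg = 0x47A120
clock 3: out=0, reg = 0x23D090
clock 4: out=0, reg = 0x11E848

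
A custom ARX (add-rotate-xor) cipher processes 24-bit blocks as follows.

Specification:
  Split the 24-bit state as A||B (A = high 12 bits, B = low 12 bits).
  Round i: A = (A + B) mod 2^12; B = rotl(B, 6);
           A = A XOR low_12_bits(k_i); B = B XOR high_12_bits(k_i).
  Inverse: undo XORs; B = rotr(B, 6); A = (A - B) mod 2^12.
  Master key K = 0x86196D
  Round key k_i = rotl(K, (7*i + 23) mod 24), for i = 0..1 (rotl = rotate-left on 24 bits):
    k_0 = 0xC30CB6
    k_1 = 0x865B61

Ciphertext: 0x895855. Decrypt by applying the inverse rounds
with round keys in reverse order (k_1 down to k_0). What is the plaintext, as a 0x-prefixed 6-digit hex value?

0xF42C00

s_0 = ciphertext = 0x895855
s_1 = InvRound(s_0, k_1) = 0x7F4C00
s_2 = InvRound(s_1, k_0) = 0xF42C00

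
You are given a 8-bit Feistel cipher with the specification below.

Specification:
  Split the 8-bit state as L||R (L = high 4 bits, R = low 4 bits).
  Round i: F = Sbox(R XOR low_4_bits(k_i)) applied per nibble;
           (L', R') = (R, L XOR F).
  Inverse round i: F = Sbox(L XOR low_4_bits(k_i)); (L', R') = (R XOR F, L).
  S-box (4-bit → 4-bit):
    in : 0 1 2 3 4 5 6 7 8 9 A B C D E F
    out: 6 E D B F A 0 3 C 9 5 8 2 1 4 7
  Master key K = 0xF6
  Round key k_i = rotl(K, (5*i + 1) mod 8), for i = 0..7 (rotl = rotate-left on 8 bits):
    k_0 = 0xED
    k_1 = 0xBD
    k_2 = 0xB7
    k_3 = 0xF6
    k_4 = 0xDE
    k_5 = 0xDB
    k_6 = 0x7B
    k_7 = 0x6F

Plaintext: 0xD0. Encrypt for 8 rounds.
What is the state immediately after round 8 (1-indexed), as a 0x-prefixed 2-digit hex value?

0x95

s_0 = plaintext = 0xD0
s_1 = Round(s_0, k_0) = 0x0C
s_2 = Round(s_1, k_1) = 0xCE
s_3 = Round(s_2, k_2) = 0xE5
s_4 = Round(s_3, k_3) = 0x55
s_5 = Round(s_4, k_4) = 0x5D
s_6 = Round(s_5, k_5) = 0xD5
s_7 = Round(s_6, k_6) = 0x59
s_8 = Round(s_7, k_7) = 0x95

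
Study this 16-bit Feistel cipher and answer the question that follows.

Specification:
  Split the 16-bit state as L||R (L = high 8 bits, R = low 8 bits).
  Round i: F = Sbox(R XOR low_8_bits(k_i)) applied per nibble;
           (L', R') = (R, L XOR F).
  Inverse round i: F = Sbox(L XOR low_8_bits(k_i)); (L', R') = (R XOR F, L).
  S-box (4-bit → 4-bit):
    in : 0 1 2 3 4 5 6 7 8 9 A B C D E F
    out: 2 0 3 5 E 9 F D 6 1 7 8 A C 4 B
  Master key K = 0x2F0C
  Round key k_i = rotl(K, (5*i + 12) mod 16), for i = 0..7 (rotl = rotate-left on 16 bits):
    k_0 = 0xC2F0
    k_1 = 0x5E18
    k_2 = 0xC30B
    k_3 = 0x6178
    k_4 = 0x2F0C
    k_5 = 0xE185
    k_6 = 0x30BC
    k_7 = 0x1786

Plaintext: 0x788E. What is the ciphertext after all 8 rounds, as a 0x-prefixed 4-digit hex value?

s_0 = plaintext = 0x788E
s_1 = Round(s_0, k_0) = 0x8EAC
s_2 = Round(s_1, k_1) = 0xAC00
s_3 = Round(s_2, k_2) = 0x0084
s_4 = Round(s_3, k_3) = 0x84BA
s_5 = Round(s_4, k_4) = 0xBA0B
s_6 = Round(s_5, k_5) = 0x0BDE
s_7 = Round(s_6, k_6) = 0xDEF8
s_8 = Round(s_7, k_7) = 0xF80A

0xF80A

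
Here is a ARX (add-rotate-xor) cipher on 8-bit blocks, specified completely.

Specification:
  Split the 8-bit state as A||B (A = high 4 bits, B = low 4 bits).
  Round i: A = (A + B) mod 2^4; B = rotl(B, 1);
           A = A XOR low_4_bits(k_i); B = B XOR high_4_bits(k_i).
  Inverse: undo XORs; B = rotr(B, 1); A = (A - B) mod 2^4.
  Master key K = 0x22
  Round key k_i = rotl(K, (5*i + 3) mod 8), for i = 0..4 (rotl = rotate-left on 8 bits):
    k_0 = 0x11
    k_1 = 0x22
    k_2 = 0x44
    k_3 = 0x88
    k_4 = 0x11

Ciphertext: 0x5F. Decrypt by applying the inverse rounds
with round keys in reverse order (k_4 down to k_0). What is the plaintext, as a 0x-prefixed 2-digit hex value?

0x27

s_0 = ciphertext = 0x5F
s_1 = InvRound(s_0, k_4) = 0xD7
s_2 = InvRound(s_1, k_3) = 0x6F
s_3 = InvRound(s_2, k_2) = 0x5D
s_4 = InvRound(s_3, k_1) = 0x8F
s_5 = InvRound(s_4, k_0) = 0x27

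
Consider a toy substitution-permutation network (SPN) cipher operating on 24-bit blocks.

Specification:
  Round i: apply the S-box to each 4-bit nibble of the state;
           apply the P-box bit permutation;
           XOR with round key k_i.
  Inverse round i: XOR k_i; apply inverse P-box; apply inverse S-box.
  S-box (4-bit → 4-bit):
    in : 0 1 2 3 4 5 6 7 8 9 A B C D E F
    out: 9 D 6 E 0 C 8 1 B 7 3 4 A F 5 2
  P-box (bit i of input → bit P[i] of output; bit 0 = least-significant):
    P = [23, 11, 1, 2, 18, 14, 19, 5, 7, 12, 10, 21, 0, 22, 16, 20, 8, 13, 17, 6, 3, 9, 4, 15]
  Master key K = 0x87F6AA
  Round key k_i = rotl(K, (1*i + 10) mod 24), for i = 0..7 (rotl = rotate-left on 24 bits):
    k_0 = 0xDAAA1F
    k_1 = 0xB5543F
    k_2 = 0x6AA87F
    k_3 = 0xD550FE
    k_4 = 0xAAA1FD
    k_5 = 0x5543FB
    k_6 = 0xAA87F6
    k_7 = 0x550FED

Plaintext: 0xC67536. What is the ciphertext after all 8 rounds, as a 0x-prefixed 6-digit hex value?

0x4E84C7

s_0 = plaintext = 0xC67536
s_1 = Round(s_0, k_0) = 0xF26C7A
s_2 = Round(s_1, k_1) = 0x036E3F
s_3 = Round(s_2, k_2) = 0x704497
s_4 = Round(s_3, k_3) = 0x5911B6
s_5 = Round(s_4, k_4) = 0x910468
s_6 = Round(s_5, k_5) = 0xC74886
s_7 = Round(s_6, k_6) = 0x8E5452
s_8 = Round(s_7, k_7) = 0x4E84C7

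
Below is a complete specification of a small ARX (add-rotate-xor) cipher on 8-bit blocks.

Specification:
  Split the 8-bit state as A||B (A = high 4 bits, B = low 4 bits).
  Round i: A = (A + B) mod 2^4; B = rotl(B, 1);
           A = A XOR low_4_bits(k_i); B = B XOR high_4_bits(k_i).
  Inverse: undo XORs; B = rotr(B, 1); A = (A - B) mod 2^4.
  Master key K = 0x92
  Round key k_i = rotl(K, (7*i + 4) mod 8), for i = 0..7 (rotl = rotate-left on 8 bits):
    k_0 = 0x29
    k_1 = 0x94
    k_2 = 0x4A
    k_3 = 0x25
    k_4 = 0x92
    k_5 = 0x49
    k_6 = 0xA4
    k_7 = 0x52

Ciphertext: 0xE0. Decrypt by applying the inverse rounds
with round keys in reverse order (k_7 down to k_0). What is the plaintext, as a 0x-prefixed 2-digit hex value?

s_0 = ciphertext = 0xE0
s_1 = InvRound(s_0, k_7) = 0x2A
s_2 = InvRound(s_1, k_6) = 0x60
s_3 = InvRound(s_2, k_5) = 0xD2
s_4 = InvRound(s_3, k_4) = 0x2D
s_5 = InvRound(s_4, k_3) = 0x8F
s_6 = InvRound(s_5, k_2) = 0x5D
s_7 = InvRound(s_6, k_1) = 0xF2
s_8 = InvRound(s_7, k_0) = 0x60

0x60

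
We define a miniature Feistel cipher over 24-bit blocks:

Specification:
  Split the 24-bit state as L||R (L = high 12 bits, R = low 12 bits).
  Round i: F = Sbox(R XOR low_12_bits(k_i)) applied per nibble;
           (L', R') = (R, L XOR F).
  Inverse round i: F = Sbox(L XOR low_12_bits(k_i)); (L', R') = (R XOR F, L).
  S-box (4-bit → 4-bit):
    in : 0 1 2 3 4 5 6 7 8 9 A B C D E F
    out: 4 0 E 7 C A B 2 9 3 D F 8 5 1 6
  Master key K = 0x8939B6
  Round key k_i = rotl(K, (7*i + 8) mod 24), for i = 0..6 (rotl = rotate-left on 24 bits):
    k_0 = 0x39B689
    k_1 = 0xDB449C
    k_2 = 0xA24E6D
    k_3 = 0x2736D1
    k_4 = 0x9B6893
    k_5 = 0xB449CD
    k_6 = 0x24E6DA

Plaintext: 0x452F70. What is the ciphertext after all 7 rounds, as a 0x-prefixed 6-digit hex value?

s_0 = plaintext = 0x452F70
s_1 = Round(s_0, k_0) = 0xF70731
s_2 = Round(s_1, k_1) = 0x7318A5
s_3 = Round(s_2, k_2) = 0x8A5CB8
s_4 = Round(s_3, k_3) = 0xCB8516
s_5 = Round(s_4, k_4) = 0x516922
s_6 = Round(s_5, k_5) = 0x922100
s_7 = Round(s_6, k_6) = 0x100B7F

0x100B7F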